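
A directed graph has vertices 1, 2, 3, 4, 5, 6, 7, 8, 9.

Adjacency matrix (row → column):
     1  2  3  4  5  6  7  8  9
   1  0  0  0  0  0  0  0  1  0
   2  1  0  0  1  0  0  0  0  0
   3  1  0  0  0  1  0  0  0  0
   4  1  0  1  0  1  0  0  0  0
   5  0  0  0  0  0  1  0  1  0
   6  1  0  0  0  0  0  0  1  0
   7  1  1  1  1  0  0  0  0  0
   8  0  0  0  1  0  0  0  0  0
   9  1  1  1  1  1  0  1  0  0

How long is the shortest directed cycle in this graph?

For each vertex v, BFS finds the shortest path from v back to v.
The shortest such closed walk is 4 → 1 → 8 → 4, length 3.

3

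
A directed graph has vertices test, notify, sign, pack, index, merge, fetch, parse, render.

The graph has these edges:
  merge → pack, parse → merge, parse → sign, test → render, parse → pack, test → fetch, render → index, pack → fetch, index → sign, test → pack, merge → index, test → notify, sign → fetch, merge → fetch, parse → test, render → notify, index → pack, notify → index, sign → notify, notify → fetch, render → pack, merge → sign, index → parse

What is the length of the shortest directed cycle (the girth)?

3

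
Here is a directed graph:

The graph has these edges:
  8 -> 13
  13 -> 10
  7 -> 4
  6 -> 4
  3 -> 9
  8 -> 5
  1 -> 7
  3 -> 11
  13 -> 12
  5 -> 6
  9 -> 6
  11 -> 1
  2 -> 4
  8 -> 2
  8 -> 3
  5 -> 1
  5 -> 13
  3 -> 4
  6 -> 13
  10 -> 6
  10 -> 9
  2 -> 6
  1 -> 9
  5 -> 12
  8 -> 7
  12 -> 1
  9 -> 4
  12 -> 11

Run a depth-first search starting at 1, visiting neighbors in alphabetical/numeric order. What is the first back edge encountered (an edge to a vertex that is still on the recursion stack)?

DFS from 1 (visiting neighbors in alphabetical/numeric order); mark gray on enter, black on exit:
1 gray
  7 gray
    4 gray
    4 black
  7 black
  9 gray
    9→4: 4 black — skip
    6 gray
      6→4: 4 black — skip
      13 gray
        10 gray
          10→6: 6 is gray → back edge
First back edge: 10 → 6.

10->6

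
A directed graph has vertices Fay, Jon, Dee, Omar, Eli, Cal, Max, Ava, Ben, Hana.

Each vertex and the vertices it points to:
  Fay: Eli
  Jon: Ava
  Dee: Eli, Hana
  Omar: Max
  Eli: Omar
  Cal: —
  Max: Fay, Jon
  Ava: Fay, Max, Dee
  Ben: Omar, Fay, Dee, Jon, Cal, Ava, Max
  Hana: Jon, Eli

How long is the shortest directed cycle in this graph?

For each vertex v, BFS finds the shortest path from v back to v.
The shortest such closed walk is Ava → Max → Jon → Ava, length 3.

3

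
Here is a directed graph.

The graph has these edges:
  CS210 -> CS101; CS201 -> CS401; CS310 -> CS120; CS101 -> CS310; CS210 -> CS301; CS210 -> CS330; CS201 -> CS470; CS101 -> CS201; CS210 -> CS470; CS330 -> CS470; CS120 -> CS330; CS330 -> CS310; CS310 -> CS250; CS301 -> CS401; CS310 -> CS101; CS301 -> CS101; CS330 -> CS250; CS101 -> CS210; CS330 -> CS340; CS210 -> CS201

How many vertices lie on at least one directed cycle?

6

A vertex is on a directed cycle iff it belongs to a strongly connected component of size ≥ 2 (or has a self-loop).
The vertices on cycles are {CS101, CS120, CS210, CS301, CS310, CS330} — 6 in total.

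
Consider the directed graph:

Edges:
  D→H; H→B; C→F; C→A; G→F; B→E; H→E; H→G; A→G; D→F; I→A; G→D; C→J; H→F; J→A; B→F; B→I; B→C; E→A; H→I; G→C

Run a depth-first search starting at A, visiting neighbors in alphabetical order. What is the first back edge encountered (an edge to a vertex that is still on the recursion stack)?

DFS from A (visiting neighbors in alphabetical order); mark gray on enter, black on exit:
A gray
  G gray
    C gray
      C→A: A is gray → back edge
First back edge: C → A.

C->A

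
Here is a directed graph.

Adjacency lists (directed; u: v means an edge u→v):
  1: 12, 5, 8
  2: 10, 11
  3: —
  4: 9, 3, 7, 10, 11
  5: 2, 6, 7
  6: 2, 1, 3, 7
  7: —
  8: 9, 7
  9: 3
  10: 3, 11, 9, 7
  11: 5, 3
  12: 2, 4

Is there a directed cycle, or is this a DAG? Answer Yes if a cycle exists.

Yes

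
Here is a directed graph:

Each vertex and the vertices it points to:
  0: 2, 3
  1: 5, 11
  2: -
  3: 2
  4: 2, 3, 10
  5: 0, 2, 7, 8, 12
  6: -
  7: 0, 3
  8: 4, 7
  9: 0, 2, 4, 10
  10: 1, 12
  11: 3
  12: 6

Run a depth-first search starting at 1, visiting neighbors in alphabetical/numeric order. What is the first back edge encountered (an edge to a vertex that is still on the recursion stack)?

DFS from 1 (visiting neighbors in alphabetical/numeric order); mark gray on enter, black on exit:
1 gray
  5 gray
    0 gray
      2 gray
      2 black
      3 gray
        3→2: 2 black — skip
      3 black
    0 black
    5→2: 2 black — skip
    7 gray
      7→0: 0 black — skip
      7→3: 3 black — skip
    7 black
    8 gray
      4 gray
        4→2: 2 black — skip
        4→3: 3 black — skip
        10 gray
          10→1: 1 is gray → back edge
First back edge: 10 → 1.

10->1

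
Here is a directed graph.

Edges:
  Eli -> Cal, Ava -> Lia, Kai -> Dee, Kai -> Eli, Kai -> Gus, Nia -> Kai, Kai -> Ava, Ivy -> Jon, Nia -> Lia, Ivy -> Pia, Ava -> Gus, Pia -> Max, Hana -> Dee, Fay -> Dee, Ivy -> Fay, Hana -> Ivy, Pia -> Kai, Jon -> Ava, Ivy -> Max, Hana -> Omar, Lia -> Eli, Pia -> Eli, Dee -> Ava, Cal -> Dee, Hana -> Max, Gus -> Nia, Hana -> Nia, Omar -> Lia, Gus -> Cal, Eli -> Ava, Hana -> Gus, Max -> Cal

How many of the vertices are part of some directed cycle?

A vertex is on a directed cycle iff it belongs to a strongly connected component of size ≥ 2 (or has a self-loop).
The vertices on cycles are {Ava, Cal, Dee, Eli, Gus, Kai, Lia, Nia} — 8 in total.

8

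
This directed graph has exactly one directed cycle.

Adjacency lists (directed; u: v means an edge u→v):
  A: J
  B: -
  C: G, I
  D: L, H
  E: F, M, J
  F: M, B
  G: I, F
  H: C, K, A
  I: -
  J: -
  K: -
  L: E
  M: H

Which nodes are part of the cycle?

C, F, G, H, M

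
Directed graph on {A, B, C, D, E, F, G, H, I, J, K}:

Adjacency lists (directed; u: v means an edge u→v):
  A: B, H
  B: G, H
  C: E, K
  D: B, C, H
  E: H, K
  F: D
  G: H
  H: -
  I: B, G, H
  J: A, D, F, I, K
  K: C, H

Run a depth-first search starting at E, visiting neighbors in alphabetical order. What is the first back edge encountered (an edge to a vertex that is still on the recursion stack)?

DFS from E (visiting neighbors in alphabetical order); mark gray on enter, black on exit:
E gray
  H gray
  H black
  K gray
    C gray
      C→E: E is gray → back edge
First back edge: C → E.

C→E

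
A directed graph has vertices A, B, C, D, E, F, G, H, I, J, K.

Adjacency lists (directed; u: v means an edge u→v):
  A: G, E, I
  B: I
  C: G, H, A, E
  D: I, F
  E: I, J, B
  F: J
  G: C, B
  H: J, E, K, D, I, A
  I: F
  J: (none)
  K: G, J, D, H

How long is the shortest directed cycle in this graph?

2

For each vertex v, BFS finds the shortest path from v back to v.
The shortest such closed walk is H → K → H, length 2.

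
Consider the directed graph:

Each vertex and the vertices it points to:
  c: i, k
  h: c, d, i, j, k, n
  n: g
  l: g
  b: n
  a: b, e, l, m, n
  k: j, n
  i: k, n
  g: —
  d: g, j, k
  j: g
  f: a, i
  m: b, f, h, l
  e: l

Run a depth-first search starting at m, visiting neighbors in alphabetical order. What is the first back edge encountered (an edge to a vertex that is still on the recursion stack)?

a→m

DFS from m (visiting neighbors in alphabetical order); mark gray on enter, black on exit:
m gray
  b gray
    n gray
      g gray
      g black
    n black
  b black
  f gray
    a gray
      a→b: b black — skip
      e gray
        l gray
          l→g: g black — skip
        l black
      e black
      a→l: l black — skip
      a→m: m is gray → back edge
First back edge: a → m.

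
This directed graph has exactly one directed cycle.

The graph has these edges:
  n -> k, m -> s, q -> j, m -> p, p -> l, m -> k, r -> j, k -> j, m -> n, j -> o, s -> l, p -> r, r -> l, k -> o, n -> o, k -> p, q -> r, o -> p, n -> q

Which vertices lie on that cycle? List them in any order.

DFS with gray/black marking from j:
j gray
  o gray
    p gray
      l gray
      l black
      r gray
        r→j: j is gray → back edge
Back edge closes the cycle j → o → p → r → j; its vertices are {j, o, p, r}.

j, o, p, r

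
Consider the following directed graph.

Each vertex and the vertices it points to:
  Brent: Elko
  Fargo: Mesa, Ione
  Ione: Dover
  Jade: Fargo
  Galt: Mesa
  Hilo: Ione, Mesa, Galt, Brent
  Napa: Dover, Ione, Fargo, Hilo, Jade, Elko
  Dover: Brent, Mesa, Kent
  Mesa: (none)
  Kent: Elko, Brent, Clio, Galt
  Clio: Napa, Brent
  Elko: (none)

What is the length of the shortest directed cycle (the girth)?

4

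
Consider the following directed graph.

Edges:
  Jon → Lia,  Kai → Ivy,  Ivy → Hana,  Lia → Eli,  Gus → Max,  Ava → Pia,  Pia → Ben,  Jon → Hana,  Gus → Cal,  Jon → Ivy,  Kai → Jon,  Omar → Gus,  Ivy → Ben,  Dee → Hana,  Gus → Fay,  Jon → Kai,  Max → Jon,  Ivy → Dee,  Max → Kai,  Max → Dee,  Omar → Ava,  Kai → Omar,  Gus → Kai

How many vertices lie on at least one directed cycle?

A vertex is on a directed cycle iff it belongs to a strongly connected component of size ≥ 2 (or has a self-loop).
The vertices on cycles are {Gus, Jon, Kai, Max, Omar} — 5 in total.

5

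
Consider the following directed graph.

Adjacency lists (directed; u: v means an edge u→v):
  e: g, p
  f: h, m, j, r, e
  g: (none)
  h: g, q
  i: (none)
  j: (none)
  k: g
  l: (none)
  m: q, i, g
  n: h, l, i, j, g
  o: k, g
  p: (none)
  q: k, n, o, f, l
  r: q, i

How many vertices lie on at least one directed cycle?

6

A vertex is on a directed cycle iff it belongs to a strongly connected component of size ≥ 2 (or has a self-loop).
The vertices on cycles are {f, h, m, n, q, r} — 6 in total.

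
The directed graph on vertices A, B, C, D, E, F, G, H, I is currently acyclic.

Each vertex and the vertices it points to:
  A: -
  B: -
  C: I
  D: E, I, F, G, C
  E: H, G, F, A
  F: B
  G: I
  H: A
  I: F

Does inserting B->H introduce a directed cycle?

Adding B→H creates a cycle iff H can already reach B.
Explore from H: no path reaches B. The graph stays acyclic.

No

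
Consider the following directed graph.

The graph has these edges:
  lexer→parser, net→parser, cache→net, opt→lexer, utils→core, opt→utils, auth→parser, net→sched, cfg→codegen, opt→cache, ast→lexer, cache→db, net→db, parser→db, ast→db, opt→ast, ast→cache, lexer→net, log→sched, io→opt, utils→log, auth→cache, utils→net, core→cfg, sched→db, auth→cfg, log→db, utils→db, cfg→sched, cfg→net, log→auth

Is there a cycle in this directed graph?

No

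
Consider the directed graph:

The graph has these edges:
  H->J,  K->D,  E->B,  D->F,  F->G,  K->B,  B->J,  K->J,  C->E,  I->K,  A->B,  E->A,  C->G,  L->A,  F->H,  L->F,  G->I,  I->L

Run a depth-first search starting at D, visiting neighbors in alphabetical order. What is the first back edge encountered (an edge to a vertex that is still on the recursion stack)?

DFS from D (visiting neighbors in alphabetical order); mark gray on enter, black on exit:
D gray
  F gray
    G gray
      I gray
        K gray
          B gray
            J gray
            J black
          B black
          K→D: D is gray → back edge
First back edge: K → D.

K→D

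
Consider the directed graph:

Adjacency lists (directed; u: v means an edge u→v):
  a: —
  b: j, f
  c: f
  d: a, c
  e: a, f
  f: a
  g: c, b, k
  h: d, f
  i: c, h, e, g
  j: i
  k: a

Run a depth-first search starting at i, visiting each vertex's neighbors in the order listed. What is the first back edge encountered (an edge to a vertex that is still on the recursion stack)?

j->i

DFS from i (visiting each vertex's neighbors in the order listed); mark gray on enter, black on exit:
i gray
  c gray
    f gray
      a gray
      a black
    f black
  c black
  h gray
    d gray
      d→a: a black — skip
      d→c: c black — skip
    d black
    h→f: f black — skip
  h black
  e gray
    e→a: a black — skip
    e→f: f black — skip
  e black
  g gray
    g→c: c black — skip
    b gray
      j gray
        j→i: i is gray → back edge
First back edge: j → i.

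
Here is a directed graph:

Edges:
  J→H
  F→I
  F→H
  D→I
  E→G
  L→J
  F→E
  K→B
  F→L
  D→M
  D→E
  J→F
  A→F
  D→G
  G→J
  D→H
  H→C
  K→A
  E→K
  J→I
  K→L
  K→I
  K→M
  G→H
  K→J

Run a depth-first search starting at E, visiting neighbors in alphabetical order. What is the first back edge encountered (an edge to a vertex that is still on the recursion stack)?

DFS from E (visiting neighbors in alphabetical order); mark gray on enter, black on exit:
E gray
  G gray
    H gray
      C gray
      C black
    H black
    J gray
      F gray
        F→E: E is gray → back edge
First back edge: F → E.

F->E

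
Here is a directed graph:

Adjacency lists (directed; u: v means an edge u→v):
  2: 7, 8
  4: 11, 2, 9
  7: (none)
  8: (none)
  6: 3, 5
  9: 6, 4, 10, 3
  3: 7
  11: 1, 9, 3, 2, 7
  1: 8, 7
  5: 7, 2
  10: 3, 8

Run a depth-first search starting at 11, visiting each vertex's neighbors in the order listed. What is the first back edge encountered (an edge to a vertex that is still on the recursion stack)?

DFS from 11 (visiting each vertex's neighbors in the order listed); mark gray on enter, black on exit:
11 gray
  1 gray
    8 gray
    8 black
    7 gray
    7 black
  1 black
  9 gray
    6 gray
      3 gray
        3→7: 7 black — skip
      3 black
      5 gray
        5→7: 7 black — skip
        2 gray
          2→7: 7 black — skip
          2→8: 8 black — skip
        2 black
      5 black
    6 black
    4 gray
      4→11: 11 is gray → back edge
First back edge: 4 → 11.

4->11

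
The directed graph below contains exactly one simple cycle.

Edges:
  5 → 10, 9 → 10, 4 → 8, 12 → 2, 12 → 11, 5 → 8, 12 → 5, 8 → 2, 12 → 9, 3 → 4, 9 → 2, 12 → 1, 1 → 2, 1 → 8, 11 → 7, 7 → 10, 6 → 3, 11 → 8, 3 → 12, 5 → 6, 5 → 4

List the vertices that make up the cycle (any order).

3, 5, 6, 12

DFS with gray/black marking from 3:
3 gray
  4 gray
    8 gray
      2 gray
      2 black
    8 black
  4 black
  12 gray
    1 gray
      1→2: 2 black — skip
      1→8: 8 black — skip
    1 black
    9 gray
      10 gray
      10 black
      9→2: 2 black — skip
    9 black
    5 gray
      5→8: 8 black — skip
      5→10: 10 black — skip
      6 gray
        6→3: 3 is gray → back edge
Back edge closes the cycle 3 → 12 → 5 → 6 → 3; its vertices are {3, 5, 6, 12}.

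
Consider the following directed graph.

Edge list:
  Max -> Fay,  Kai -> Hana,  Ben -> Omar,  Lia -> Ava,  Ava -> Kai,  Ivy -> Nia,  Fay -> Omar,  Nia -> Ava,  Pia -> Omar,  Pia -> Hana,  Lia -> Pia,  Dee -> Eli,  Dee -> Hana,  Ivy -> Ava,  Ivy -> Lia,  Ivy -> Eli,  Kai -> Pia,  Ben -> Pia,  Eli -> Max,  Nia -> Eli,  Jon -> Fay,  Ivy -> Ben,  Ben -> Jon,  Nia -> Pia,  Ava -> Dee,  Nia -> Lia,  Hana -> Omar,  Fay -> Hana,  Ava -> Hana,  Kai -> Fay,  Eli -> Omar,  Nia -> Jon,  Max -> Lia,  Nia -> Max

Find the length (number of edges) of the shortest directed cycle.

5

For each vertex v, BFS finds the shortest path from v back to v.
The shortest such closed walk is Max → Lia → Ava → Dee → Eli → Max, length 5.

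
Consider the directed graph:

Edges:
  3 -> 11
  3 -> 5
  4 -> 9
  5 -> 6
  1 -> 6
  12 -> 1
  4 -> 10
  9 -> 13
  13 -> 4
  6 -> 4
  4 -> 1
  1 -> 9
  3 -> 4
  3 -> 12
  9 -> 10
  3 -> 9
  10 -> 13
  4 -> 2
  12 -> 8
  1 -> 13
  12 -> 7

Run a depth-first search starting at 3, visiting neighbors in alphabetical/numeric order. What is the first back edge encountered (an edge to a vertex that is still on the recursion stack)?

6→4

DFS from 3 (visiting neighbors in alphabetical/numeric order); mark gray on enter, black on exit:
3 gray
  4 gray
    1 gray
      6 gray
        6→4: 4 is gray → back edge
First back edge: 6 → 4.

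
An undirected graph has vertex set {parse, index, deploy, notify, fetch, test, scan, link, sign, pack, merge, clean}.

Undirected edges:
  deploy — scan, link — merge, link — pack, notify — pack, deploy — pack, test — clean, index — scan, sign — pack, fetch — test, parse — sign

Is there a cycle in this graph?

No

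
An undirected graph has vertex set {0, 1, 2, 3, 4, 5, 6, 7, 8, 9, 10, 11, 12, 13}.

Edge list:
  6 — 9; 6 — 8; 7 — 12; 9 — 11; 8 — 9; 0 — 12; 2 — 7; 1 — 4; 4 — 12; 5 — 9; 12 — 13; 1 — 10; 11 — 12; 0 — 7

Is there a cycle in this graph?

Yes

DFS, tracking each vertex's parent; an edge to a visited non-parent vertex closes a cycle.
Start from 1:
visit 1 (parent –)
  visit 4 (parent 1)
    visit 12 (parent 4)
      visit 7 (parent 12)
        visit 0 (parent 7)
          0–12: 12 visited and ≠ parent → cycle
Cycle: 12 – 7 – 0 – 12.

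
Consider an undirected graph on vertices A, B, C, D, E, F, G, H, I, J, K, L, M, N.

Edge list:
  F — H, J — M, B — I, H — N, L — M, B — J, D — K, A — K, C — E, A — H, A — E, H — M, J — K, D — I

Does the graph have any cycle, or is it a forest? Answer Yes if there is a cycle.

Yes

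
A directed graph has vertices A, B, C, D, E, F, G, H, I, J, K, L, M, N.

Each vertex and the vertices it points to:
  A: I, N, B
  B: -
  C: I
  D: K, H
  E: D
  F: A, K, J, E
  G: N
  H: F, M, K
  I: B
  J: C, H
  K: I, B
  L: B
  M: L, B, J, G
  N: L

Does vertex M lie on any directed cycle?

M is on a cycle iff M can reach itself via ≥1 edge.
M → J → H → M — yes.

Yes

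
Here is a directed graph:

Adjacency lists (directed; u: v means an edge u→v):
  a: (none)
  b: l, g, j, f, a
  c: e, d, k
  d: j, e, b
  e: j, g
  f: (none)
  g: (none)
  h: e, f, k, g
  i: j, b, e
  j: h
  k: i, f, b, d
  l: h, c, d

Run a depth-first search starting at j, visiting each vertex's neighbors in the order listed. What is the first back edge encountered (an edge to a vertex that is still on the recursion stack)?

DFS from j (visiting each vertex's neighbors in the order listed); mark gray on enter, black on exit:
j gray
  h gray
    e gray
      e→j: j is gray → back edge
First back edge: e → j.

e→j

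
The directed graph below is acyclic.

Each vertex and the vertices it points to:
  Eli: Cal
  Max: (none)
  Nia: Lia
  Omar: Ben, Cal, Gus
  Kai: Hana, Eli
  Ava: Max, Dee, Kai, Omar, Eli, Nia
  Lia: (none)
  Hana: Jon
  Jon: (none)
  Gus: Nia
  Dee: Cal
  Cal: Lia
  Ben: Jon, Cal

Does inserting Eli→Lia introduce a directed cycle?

No

Adding Eli→Lia creates a cycle iff Lia can already reach Eli.
Explore from Lia: no path reaches Eli. The graph stays acyclic.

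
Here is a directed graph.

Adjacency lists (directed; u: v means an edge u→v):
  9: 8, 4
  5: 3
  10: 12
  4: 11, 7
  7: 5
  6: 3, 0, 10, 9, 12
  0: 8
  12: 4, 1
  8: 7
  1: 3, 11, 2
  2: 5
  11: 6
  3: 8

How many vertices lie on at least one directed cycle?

11

A vertex is on a directed cycle iff it belongs to a strongly connected component of size ≥ 2 (or has a self-loop).
The vertices on cycles are {1, 3, 4, 5, 6, 7, 8, 9, 10, 11, 12} — 11 in total.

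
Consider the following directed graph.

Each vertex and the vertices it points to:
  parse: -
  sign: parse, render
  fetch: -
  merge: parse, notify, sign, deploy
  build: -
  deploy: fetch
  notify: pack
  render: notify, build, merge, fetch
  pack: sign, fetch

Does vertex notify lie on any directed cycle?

notify is on a cycle iff notify can reach itself via ≥1 edge.
notify → pack → sign → render → notify — yes.

Yes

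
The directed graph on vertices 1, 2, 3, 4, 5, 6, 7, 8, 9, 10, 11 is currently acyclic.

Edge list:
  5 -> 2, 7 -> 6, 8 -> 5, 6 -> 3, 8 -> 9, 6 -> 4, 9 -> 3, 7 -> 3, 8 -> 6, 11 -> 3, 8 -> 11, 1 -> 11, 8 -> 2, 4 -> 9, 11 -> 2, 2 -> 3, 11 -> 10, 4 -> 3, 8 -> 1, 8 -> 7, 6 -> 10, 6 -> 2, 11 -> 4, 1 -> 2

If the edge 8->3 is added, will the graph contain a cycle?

No

Adding 8→3 creates a cycle iff 3 can already reach 8.
Explore from 3: no path reaches 8. The graph stays acyclic.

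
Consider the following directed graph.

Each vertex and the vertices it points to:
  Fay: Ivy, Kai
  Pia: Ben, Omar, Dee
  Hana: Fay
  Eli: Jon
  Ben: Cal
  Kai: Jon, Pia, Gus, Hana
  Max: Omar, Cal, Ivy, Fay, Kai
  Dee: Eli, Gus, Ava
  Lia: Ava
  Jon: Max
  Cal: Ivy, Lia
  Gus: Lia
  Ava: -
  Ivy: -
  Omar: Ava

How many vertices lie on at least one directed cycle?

8

A vertex is on a directed cycle iff it belongs to a strongly connected component of size ≥ 2 (or has a self-loop).
The vertices on cycles are {Dee, Eli, Fay, Jon, Kai, Max, Pia, Hana} — 8 in total.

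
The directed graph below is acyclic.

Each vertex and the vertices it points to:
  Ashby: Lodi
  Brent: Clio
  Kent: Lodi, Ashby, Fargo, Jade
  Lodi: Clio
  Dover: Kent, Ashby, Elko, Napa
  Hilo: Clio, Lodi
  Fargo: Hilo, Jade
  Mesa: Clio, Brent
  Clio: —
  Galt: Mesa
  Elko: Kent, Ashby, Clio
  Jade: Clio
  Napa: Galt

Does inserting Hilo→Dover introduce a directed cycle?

Adding Hilo→Dover creates a cycle iff Dover can already reach Hilo.
Path from Dover: Dover → Kent → Fargo → Hilo.
So Dover → … → Hilo → Dover is a cycle.

Yes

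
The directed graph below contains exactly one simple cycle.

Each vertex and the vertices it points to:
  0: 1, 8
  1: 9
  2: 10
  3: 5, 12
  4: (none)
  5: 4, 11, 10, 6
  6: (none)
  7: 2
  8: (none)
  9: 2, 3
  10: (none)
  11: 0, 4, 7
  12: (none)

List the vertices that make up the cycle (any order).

DFS with gray/black marking from 3:
3 gray
  5 gray
    4 gray
    4 black
    11 gray
      0 gray
        1 gray
          9 gray
            2 gray
              10 gray
              10 black
            2 black
            9→3: 3 is gray → back edge
Back edge closes the cycle 3 → 5 → 11 → 0 → 1 → 9 → 3; its vertices are {0, 1, 3, 5, 9, 11}.

0, 1, 3, 5, 9, 11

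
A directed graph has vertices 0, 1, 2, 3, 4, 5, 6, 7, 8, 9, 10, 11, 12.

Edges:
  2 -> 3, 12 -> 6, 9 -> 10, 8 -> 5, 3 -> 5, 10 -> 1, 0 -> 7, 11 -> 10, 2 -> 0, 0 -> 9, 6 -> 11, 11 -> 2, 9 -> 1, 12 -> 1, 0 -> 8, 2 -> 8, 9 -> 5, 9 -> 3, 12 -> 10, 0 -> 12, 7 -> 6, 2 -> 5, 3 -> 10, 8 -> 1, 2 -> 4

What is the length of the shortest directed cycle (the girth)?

5

For each vertex v, BFS finds the shortest path from v back to v.
The shortest such closed walk is 11 → 2 → 0 → 12 → 6 → 11, length 5.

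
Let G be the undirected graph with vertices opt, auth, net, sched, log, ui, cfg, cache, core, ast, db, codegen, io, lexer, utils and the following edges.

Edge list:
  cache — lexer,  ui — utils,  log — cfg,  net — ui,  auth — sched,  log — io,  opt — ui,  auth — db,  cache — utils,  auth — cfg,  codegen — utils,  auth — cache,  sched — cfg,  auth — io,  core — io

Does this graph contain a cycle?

Yes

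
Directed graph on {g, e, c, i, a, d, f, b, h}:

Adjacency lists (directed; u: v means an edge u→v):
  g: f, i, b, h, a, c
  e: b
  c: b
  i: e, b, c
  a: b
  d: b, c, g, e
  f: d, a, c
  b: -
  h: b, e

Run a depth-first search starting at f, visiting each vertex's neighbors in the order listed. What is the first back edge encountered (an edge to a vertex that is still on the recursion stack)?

DFS from f (visiting each vertex's neighbors in the order listed); mark gray on enter, black on exit:
f gray
  d gray
    b gray
    b black
    c gray
      c→b: b black — skip
    c black
    g gray
      g→f: f is gray → back edge
First back edge: g → f.

g→f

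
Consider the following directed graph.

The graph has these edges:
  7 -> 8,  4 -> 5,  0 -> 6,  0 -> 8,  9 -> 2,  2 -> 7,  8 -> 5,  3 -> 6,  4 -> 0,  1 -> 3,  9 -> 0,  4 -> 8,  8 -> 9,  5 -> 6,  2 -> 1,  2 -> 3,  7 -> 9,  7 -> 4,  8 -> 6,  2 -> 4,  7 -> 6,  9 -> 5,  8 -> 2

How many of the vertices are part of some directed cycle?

6

A vertex is on a directed cycle iff it belongs to a strongly connected component of size ≥ 2 (or has a self-loop).
The vertices on cycles are {0, 2, 4, 7, 8, 9} — 6 in total.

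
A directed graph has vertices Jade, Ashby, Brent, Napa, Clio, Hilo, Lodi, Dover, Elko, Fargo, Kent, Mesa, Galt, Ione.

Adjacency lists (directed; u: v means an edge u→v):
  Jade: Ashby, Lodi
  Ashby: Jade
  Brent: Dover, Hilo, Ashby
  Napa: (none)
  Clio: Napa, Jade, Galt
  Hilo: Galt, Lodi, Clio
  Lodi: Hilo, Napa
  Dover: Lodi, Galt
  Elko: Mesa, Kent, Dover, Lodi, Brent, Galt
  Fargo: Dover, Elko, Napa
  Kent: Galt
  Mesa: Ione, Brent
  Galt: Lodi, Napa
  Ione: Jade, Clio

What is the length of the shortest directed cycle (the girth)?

2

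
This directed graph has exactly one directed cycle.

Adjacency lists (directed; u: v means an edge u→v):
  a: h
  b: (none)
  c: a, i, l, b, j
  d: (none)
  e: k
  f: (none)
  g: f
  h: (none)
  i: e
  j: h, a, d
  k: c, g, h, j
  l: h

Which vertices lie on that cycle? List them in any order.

DFS with gray/black marking from k:
k gray
  c gray
    a gray
      h gray
      h black
    a black
    i gray
      e gray
        e→k: k is gray → back edge
Back edge closes the cycle k → c → i → e → k; its vertices are {c, e, i, k}.

c, e, i, k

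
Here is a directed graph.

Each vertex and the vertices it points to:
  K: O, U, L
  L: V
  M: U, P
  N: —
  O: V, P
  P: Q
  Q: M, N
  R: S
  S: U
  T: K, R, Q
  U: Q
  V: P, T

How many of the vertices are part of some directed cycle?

9

A vertex is on a directed cycle iff it belongs to a strongly connected component of size ≥ 2 (or has a self-loop).
The vertices on cycles are {K, L, M, O, P, Q, T, U, V} — 9 in total.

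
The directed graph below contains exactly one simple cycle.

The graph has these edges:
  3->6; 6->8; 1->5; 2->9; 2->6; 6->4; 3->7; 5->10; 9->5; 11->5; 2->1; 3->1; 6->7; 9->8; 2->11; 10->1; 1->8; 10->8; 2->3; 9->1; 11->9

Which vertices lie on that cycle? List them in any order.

1, 5, 10

DFS with gray/black marking from 1:
1 gray
  8 gray
  8 black
  5 gray
    10 gray
      10→1: 1 is gray → back edge
Back edge closes the cycle 1 → 5 → 10 → 1; its vertices are {1, 5, 10}.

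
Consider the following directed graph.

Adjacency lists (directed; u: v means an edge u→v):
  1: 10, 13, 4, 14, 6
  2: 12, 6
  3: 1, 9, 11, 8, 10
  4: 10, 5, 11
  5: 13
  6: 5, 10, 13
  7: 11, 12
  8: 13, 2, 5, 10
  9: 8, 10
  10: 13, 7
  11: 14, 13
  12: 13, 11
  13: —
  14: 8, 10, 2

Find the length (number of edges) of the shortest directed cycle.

4

For each vertex v, BFS finds the shortest path from v back to v.
The shortest such closed walk is 14 → 2 → 12 → 11 → 14, length 4.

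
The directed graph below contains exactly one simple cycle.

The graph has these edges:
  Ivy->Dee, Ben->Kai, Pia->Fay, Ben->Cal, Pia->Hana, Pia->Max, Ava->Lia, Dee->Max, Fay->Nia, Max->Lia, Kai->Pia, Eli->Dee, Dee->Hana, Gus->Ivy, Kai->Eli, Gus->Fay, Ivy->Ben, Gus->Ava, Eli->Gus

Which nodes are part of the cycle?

Ben, Eli, Gus, Ivy, Kai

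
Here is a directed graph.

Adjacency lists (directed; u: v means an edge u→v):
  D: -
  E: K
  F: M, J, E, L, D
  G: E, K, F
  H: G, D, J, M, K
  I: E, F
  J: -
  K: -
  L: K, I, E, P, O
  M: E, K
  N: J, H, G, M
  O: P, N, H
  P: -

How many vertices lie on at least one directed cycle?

A vertex is on a directed cycle iff it belongs to a strongly connected component of size ≥ 2 (or has a self-loop).
The vertices on cycles are {F, G, H, I, L, N, O} — 7 in total.

7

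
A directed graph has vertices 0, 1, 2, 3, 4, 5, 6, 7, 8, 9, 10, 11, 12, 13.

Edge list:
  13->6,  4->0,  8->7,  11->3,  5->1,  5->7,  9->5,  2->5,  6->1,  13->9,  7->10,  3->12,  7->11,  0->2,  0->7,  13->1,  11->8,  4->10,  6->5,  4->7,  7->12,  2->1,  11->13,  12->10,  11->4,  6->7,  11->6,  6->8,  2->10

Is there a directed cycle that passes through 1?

1 lies on a cycle iff there is a path from 1 back to itself.
Exploring from 1, it never reaches itself; equivalently, its strongly connected component is a singleton.

No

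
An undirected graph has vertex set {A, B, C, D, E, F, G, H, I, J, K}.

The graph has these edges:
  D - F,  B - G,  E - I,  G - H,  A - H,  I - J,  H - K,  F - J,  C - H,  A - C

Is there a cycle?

Yes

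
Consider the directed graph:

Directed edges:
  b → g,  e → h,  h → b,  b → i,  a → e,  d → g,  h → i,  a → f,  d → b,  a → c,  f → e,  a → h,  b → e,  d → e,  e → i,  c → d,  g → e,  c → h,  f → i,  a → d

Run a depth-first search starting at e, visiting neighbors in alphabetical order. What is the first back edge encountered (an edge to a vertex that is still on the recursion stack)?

b->e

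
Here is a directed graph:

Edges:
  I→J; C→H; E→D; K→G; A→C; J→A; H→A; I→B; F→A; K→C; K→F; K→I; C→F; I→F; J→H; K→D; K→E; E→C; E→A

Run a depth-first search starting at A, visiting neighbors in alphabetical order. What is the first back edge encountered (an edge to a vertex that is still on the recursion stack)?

F->A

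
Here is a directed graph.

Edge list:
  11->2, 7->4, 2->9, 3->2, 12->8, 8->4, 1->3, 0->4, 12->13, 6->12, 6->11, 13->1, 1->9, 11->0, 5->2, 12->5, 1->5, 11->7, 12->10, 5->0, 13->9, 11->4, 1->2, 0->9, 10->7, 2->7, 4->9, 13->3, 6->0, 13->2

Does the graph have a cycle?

DFS with white/gray/black marking, starting from 11:
11 gray
  2 gray
    9 gray
    9 black
    7 gray
      4 gray
        4→9: 9 black — skip
      4 black
    7 black
  2 black
  0 gray
    0→4: 4 black — skip
    0→9: 9 black — skip
  0 black
  11→7: 7 black — skip
  11→4: 4 black — skip
11 black
1 gray
  3 gray
    3→2: 2 black — skip
  3 black
  1→9: 9 black — skip
  5 gray
    5→0: 0 black — skip
    5→2: 2 black — skip
  5 black
  1→2: 2 black — skip
1 black
6 gray
  12 gray
    12→5: 5 black — skip
    10 gray
      10→7: 7 black — skip
    10 black
    8 gray
      8→4: 4 black — skip
    8 black
    13 gray
      13→3: 3 black — skip
      13→2: 2 black — skip
      13→1: 1 black — skip
      13→9: 9 black — skip
    13 black
  12 black
  6→11: 11 black — skip
  6→0: 0 black — skip
6 black
Every edge goes to a white or black vertex — no back edge, so the graph is acyclic.

No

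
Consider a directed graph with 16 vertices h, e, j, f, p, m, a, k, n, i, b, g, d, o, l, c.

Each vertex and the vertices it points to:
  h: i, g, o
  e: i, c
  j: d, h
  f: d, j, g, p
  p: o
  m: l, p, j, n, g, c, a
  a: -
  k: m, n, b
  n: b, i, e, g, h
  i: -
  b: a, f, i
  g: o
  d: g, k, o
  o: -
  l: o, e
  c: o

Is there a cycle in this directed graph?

Yes

DFS with white/gray/black marking, starting from g:
g gray
  o gray
  o black
g black
h gray
  i gray
  i black
  h→g: g black — skip
  h→o: o black — skip
h black
e gray
  e→i: i black — skip
  c gray
    c→o: o black — skip
  c black
e black
j gray
  d gray
    d→g: g black — skip
    k gray
      m gray
        l gray
          l→o: o black — skip
          l→e: e black — skip
        l black
        p gray
          p→o: o black — skip
        p black
        m→j: j is gray → back edge
Back edge found, so a cycle exists: j → d → k → m → j.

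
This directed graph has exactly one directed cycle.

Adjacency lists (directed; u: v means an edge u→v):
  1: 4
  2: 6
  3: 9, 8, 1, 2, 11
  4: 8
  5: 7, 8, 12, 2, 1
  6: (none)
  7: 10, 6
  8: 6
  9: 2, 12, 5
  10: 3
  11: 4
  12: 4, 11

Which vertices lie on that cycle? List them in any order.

DFS with gray/black marking from 10:
10 gray
  3 gray
    9 gray
      2 gray
        6 gray
        6 black
      2 black
      12 gray
        4 gray
          8 gray
            8→6: 6 black — skip
          8 black
        4 black
        11 gray
          11→4: 4 black — skip
        11 black
      12 black
      5 gray
        7 gray
          7→10: 10 is gray → back edge
Back edge closes the cycle 10 → 3 → 9 → 5 → 7 → 10; its vertices are {3, 5, 7, 9, 10}.

3, 5, 7, 9, 10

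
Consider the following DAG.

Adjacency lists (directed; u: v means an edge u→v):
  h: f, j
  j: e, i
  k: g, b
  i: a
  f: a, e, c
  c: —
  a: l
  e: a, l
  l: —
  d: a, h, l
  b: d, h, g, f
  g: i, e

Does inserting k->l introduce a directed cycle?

No

Adding k→l creates a cycle iff l can already reach k.
Explore from l: no path reaches k. The graph stays acyclic.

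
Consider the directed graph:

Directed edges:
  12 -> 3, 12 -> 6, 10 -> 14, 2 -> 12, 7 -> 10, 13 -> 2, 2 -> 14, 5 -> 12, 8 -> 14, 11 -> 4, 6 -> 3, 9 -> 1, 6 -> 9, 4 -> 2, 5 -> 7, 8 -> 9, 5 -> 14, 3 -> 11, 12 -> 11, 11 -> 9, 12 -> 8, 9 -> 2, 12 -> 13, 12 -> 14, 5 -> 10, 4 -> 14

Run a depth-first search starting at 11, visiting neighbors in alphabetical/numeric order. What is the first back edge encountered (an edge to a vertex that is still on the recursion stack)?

3→11

DFS from 11 (visiting neighbors in alphabetical/numeric order); mark gray on enter, black on exit:
11 gray
  4 gray
    2 gray
      12 gray
        3 gray
          3→11: 11 is gray → back edge
First back edge: 3 → 11.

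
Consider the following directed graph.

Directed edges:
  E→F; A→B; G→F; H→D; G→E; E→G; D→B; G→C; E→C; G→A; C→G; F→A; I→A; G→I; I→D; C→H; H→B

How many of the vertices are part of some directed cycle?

3

A vertex is on a directed cycle iff it belongs to a strongly connected component of size ≥ 2 (or has a self-loop).
The vertices on cycles are {C, E, G} — 3 in total.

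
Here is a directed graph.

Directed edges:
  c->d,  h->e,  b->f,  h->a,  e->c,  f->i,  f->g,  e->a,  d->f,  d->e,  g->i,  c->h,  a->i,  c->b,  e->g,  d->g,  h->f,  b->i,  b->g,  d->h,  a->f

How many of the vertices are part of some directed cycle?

4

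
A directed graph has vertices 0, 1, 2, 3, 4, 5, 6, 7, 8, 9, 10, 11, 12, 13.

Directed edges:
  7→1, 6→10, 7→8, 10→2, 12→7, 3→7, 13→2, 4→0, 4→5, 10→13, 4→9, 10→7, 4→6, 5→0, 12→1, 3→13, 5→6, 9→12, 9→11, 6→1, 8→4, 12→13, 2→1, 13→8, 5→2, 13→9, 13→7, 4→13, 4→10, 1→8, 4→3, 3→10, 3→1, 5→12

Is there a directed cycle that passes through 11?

No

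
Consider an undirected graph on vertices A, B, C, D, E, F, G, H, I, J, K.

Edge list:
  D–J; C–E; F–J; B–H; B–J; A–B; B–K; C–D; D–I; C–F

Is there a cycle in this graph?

Yes

DFS, tracking each vertex's parent; an edge to a visited non-parent vertex closes a cycle.
Start from C:
visit C (parent –)
  visit F (parent C)
    F–C: parent, skip
    visit J (parent F)
      J–F: parent, skip
      visit D (parent J)
        D–J: parent, skip
        D–C: C visited and ≠ parent → cycle
Cycle: C – F – J – D – C.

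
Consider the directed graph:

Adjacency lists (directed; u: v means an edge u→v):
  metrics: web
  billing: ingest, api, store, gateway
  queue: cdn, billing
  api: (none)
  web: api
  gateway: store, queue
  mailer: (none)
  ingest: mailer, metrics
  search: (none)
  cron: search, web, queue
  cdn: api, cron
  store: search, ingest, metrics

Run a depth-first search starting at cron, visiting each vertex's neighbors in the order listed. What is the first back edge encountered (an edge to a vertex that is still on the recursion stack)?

cdn→cron

DFS from cron (visiting each vertex's neighbors in the order listed); mark gray on enter, black on exit:
cron gray
  search gray
  search black
  web gray
    api gray
    api black
  web black
  queue gray
    cdn gray
      cdn→api: api black — skip
      cdn→cron: cron is gray → back edge
First back edge: cdn → cron.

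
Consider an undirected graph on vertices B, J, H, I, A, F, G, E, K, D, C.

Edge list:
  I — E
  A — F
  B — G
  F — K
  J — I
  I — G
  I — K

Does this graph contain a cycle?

DFS, tracking each vertex's parent; an edge to a visited non-parent vertex closes a cycle.
Start from A:
visit A (parent –)
  visit F (parent A)
    visit K (parent F)
      K–F: parent, skip
      visit I (parent K)
        visit G (parent I)
          visit B (parent G)
            B–G: parent, skip
          G–I: parent, skip
        I–K: parent, skip
        visit J (parent I)
          J–I: parent, skip
        visit E (parent I)
          E–I: parent, skip
    F–A: parent, skip
visit H (parent –)
visit D (parent –)
visit C (parent –)
No non-parent visited neighbor found — the graph is a forest.

No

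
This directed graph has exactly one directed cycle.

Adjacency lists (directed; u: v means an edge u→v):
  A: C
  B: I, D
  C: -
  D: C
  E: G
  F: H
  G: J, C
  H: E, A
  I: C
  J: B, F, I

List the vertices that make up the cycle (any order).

DFS with gray/black marking from J:
J gray
  B gray
    I gray
      C gray
      C black
    I black
    D gray
      D→C: C black — skip
    D black
  B black
  F gray
    H gray
      E gray
        G gray
          G→J: J is gray → back edge
Back edge closes the cycle J → F → H → E → G → J; its vertices are {E, F, G, H, J}.

E, F, G, H, J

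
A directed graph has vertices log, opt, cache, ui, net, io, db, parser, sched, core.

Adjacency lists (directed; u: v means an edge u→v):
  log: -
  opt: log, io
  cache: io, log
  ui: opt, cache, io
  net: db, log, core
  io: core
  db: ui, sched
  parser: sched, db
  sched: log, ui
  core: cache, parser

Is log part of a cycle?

log lies on a cycle iff there is a path from log back to itself.
Exploring from log, it never reaches itself; equivalently, its strongly connected component is a singleton.

No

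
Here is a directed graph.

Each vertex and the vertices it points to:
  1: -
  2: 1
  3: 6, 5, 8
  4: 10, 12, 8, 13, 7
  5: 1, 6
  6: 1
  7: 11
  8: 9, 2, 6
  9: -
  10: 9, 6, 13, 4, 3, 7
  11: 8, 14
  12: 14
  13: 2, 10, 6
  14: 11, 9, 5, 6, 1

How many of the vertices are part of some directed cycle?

5

A vertex is on a directed cycle iff it belongs to a strongly connected component of size ≥ 2 (or has a self-loop).
The vertices on cycles are {4, 10, 11, 13, 14} — 5 in total.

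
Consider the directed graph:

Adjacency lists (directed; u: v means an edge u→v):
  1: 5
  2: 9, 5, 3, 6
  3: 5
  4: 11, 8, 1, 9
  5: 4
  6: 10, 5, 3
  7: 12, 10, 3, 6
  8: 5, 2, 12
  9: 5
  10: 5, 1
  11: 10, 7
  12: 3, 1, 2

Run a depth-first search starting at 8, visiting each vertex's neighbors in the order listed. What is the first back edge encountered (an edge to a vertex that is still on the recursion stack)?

10->5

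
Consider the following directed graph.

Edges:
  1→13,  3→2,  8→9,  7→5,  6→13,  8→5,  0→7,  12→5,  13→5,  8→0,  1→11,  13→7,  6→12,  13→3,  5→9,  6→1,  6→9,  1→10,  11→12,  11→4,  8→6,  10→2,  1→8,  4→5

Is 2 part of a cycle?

No

2 lies on a cycle iff there is a path from 2 back to itself.
Exploring from 2, it never reaches itself; equivalently, its strongly connected component is a singleton.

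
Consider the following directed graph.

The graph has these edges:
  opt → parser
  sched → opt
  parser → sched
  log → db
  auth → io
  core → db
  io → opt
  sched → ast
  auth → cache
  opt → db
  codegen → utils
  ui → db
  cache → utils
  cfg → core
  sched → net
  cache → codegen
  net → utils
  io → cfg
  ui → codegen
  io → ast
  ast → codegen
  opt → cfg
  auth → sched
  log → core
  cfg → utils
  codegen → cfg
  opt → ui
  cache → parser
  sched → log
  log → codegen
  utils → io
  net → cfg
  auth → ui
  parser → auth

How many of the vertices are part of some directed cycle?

13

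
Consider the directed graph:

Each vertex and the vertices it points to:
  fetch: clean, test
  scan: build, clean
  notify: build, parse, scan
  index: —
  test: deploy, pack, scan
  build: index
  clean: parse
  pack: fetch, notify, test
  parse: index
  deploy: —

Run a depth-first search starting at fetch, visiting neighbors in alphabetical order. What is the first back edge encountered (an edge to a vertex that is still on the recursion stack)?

DFS from fetch (visiting neighbors in alphabetical order); mark gray on enter, black on exit:
fetch gray
  clean gray
    parse gray
      index gray
      index black
    parse black
  clean black
  test gray
    deploy gray
    deploy black
    pack gray
      pack→fetch: fetch is gray → back edge
First back edge: pack → fetch.

pack→fetch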